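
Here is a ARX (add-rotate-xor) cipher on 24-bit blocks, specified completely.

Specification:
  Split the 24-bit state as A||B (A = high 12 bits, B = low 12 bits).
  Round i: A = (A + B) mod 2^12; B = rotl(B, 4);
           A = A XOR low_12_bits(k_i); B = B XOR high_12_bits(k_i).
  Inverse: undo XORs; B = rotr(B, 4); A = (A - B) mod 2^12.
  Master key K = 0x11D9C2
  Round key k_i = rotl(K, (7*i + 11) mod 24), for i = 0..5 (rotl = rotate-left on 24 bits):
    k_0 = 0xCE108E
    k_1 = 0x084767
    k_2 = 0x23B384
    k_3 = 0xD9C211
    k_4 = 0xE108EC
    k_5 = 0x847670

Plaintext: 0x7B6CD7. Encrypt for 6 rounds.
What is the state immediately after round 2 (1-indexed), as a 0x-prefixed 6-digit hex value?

s_0 = plaintext = 0x7B6CD7
s_1 = Round(s_0, k_0) = 0x40319D
s_2 = Round(s_1, k_1) = 0x2C7955
s_3 = Round(s_2, k_2) = 0xF98762
s_4 = Round(s_3, k_3) = 0x4EBBBB
s_5 = Round(s_4, k_4) = 0x84A5AB
s_6 = Round(s_5, k_5) = 0xB852F2

0x2C7955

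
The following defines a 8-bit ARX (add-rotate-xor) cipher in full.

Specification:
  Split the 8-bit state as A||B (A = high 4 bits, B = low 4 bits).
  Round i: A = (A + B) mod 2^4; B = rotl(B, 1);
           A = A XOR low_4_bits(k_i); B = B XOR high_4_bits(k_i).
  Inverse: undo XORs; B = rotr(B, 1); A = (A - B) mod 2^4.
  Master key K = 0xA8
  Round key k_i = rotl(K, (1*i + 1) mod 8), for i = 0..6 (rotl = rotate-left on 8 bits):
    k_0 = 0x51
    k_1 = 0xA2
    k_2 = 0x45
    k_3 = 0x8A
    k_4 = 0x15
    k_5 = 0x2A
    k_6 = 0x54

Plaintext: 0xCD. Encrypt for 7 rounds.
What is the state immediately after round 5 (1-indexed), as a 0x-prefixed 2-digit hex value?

s_0 = plaintext = 0xCD
s_1 = Round(s_0, k_0) = 0x8E
s_2 = Round(s_1, k_1) = 0x47
s_3 = Round(s_2, k_2) = 0xEA
s_4 = Round(s_3, k_3) = 0x2D
s_5 = Round(s_4, k_4) = 0xAA
s_6 = Round(s_5, k_5) = 0xE7
s_7 = Round(s_6, k_6) = 0x1B

0xAA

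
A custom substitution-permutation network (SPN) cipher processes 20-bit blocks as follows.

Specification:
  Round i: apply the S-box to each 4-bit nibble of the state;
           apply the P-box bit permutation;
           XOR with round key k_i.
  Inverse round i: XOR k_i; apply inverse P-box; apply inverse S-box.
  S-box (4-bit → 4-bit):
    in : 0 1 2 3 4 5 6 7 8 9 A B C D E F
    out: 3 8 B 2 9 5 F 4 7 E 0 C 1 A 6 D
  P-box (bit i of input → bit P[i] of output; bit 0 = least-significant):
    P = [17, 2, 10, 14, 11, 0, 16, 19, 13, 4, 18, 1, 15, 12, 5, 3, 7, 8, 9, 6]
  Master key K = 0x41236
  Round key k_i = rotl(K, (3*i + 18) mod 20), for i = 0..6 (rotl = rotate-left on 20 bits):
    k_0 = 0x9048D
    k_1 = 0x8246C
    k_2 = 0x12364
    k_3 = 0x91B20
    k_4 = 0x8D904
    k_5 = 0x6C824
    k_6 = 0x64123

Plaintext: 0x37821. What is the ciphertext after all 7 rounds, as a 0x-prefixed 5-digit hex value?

s_0 = plaintext = 0x37821
s_1 = Round(s_0, k_0) = 0x56DBC
s_2 = Round(s_1, k_1) = 0x3B6D6
s_3 = Round(s_2, k_2) = 0xF465B
s_4 = Round(s_3, k_3) = 0xCF5FA
s_5 = Round(s_4, k_4) = 0x571AC
s_6 = Round(s_5, k_5) = 0x4CA86
s_7 = Round(s_6, k_6) = 0x58DE6

0x58DE6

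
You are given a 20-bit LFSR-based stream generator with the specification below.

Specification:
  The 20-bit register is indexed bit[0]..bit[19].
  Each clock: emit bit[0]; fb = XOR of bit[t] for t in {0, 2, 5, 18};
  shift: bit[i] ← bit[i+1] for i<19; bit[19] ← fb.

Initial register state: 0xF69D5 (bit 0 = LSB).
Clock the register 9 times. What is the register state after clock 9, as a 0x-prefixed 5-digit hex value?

0xE4FB4

reg_0 = 0xF69D5
clock 1: out=1, reg = 0xFB4EA
clock 2: out=0, reg = 0x7DA75
clock 3: out=1, reg = 0x3ED3A
clock 4: out=0, reg = 0x9F69D
clock 5: out=1, reg = 0x4FB4E
clock 6: out=0, reg = 0x27DA7
clock 7: out=1, reg = 0x93ED3
clock 8: out=1, reg = 0xC9F69
clock 9: out=1, reg = 0xE4FB4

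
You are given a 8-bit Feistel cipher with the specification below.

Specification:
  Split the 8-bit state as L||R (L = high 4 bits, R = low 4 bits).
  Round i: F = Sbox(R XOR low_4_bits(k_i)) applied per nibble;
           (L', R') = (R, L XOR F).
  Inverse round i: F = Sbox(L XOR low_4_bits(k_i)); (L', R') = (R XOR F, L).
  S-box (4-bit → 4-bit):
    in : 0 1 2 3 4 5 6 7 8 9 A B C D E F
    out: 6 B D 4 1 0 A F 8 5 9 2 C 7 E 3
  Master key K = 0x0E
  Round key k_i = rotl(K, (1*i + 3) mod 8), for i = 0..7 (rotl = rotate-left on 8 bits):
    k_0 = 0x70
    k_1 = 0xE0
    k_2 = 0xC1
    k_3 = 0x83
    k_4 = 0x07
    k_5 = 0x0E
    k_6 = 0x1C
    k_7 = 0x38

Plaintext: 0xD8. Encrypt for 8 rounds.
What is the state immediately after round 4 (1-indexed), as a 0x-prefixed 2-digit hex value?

s_0 = plaintext = 0xD8
s_1 = Round(s_0, k_0) = 0x85
s_2 = Round(s_1, k_1) = 0x58
s_3 = Round(s_2, k_2) = 0x80
s_4 = Round(s_3, k_3) = 0x0C
s_5 = Round(s_4, k_4) = 0xC2
s_6 = Round(s_5, k_5) = 0x20
s_7 = Round(s_6, k_6) = 0x0E
s_8 = Round(s_7, k_7) = 0xEA

0x0C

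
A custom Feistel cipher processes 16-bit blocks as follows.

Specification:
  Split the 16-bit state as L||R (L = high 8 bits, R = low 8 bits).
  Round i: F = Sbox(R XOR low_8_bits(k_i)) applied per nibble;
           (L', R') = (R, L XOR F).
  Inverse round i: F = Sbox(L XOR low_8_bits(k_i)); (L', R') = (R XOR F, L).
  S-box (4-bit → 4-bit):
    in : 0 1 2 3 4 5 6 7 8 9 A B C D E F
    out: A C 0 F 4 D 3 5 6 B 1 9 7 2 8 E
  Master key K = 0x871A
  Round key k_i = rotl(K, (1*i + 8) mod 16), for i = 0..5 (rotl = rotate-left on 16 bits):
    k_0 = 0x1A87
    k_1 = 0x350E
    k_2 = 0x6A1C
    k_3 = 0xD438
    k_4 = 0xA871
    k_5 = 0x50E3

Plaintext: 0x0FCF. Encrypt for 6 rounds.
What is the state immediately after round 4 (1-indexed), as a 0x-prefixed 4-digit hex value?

0xFAFA

s_0 = plaintext = 0x0FCF
s_1 = Round(s_0, k_0) = 0xCF49
s_2 = Round(s_1, k_1) = 0x498A
s_3 = Round(s_2, k_2) = 0x8AFA
s_4 = Round(s_3, k_3) = 0xFAFA
s_5 = Round(s_4, k_4) = 0xFA93
s_6 = Round(s_5, k_5) = 0x93A0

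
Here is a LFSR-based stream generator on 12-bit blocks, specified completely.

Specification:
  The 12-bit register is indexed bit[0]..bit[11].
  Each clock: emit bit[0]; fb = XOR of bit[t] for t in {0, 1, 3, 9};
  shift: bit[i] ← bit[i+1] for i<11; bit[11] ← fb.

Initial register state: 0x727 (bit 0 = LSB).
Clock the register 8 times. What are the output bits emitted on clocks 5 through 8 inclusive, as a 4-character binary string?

0100

reg_0 = 0x727
clock 1: out=1, reg = 0xB93
clock 2: out=1, reg = 0xDC9
clock 3: out=1, reg = 0x6E4
clock 4: out=0, reg = 0xB72
clock 5: out=0, reg = 0x5B9
clock 6: out=1, reg = 0x2DC
clock 7: out=0, reg = 0x16E
clock 8: out=0, reg = 0x0B7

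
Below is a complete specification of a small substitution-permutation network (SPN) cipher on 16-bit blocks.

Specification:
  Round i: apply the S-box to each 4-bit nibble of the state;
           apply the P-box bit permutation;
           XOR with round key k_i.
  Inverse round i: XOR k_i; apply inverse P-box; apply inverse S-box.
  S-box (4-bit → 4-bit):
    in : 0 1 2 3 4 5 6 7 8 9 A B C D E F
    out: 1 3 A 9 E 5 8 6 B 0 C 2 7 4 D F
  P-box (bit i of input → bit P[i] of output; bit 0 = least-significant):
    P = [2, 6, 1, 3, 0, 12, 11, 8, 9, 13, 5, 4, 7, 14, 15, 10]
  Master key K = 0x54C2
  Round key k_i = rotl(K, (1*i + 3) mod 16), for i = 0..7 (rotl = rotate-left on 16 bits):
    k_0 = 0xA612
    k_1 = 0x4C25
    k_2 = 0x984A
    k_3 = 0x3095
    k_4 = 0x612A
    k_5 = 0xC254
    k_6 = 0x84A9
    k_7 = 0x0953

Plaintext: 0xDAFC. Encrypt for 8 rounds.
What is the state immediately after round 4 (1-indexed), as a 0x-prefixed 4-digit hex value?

0x4BBD

s_0 = plaintext = 0xDAFC
s_1 = Round(s_0, k_0) = 0x3F65
s_2 = Round(s_1, k_1) = 0x6B93
s_3 = Round(s_2, k_2) = 0xBC46
s_4 = Round(s_3, k_3) = 0x4BBD
s_5 = Round(s_4, k_4) = 0x9528
s_6 = Round(s_5, k_5) = 0xD138
s_7 = Round(s_6, k_6) = 0x27E4
s_8 = Round(s_7, k_7) = 0x6438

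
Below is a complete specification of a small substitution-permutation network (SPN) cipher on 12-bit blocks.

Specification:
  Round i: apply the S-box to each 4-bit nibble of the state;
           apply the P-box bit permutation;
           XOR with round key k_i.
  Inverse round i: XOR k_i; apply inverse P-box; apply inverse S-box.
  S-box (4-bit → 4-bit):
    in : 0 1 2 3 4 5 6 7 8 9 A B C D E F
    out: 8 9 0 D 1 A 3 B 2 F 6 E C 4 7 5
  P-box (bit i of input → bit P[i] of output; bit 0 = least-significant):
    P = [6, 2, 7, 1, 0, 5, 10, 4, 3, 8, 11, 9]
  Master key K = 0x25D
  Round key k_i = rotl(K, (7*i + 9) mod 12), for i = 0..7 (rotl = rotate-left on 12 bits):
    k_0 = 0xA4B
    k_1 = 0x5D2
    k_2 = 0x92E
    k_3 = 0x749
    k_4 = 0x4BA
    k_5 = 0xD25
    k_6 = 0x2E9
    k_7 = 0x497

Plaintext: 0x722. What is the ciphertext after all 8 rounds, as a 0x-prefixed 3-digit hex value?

0x543

s_0 = plaintext = 0x722
s_1 = Round(s_0, k_0) = 0x943
s_2 = Round(s_1, k_1) = 0xE19
s_3 = Round(s_2, k_2) = 0x0F1
s_4 = Round(s_3, k_3) = 0x10A
s_5 = Round(s_4, k_4) = 0x626
s_6 = Round(s_5, k_5) = 0xC69
s_7 = Round(s_6, k_6) = 0x80E
s_8 = Round(s_7, k_7) = 0x543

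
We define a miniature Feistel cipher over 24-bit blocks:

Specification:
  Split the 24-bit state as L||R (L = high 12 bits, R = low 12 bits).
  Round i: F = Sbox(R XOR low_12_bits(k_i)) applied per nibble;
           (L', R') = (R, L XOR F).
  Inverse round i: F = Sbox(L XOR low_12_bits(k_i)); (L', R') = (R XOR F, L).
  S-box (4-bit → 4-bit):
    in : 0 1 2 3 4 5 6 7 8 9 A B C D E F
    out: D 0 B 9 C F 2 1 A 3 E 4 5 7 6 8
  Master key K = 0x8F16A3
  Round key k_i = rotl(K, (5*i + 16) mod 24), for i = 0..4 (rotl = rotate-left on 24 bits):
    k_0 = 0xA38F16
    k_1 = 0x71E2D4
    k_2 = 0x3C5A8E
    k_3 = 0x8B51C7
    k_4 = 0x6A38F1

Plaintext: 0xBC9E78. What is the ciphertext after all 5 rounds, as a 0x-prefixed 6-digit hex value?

0x935A98

s_0 = plaintext = 0xBC9E78
s_1 = Round(s_0, k_0) = 0xE78BEF
s_2 = Round(s_1, k_1) = 0xBEFDEC
s_3 = Round(s_2, k_2) = 0xDECAC4
s_4 = Round(s_3, k_3) = 0xAC4935
s_5 = Round(s_4, k_4) = 0x935A98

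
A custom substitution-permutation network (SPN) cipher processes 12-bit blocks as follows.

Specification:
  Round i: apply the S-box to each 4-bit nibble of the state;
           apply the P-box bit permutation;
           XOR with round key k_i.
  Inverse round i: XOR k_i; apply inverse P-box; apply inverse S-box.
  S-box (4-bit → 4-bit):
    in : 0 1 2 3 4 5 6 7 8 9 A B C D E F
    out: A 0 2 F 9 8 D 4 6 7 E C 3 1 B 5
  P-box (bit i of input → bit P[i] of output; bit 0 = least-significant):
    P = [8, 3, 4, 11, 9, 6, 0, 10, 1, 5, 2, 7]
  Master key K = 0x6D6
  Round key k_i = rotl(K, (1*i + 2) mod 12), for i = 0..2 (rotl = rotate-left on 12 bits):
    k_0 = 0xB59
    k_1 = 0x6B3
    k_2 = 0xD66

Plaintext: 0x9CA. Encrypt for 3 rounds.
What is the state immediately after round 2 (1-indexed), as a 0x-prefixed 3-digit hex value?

0x6E3

s_0 = plaintext = 0x9CA
s_1 = Round(s_0, k_0) = 0x127
s_2 = Round(s_1, k_1) = 0x6E3
s_3 = Round(s_2, k_2) = 0x2B8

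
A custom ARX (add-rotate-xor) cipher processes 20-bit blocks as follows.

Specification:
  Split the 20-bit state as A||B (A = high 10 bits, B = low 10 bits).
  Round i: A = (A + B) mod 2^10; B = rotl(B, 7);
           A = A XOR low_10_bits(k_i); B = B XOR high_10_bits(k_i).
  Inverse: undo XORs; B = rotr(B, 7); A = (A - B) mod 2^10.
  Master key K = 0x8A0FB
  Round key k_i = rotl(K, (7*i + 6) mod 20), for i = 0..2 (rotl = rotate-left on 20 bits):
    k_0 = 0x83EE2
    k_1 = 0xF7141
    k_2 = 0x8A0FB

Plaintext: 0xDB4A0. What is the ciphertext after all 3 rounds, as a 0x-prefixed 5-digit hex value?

s_0 = plaintext = 0xDB4A0
s_1 = Round(s_0, k_0) = 0xBBE1B
s_2 = Round(s_1, k_1) = 0x12E1F
s_3 = Round(s_2, k_2) = 0xA45EB

0xA45EB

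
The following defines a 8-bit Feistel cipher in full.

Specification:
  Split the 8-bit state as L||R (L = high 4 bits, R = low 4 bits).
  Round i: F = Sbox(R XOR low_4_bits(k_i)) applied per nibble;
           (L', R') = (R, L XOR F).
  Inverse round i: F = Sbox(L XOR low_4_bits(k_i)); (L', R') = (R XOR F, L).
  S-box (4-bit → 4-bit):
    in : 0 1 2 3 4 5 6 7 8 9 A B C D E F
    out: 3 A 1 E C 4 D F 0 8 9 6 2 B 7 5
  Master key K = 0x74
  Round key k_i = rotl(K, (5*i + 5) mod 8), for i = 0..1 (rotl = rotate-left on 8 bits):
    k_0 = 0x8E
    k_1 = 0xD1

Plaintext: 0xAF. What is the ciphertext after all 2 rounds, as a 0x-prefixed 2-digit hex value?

s_0 = plaintext = 0xAF
s_1 = Round(s_0, k_0) = 0xF0
s_2 = Round(s_1, k_1) = 0x05

0x05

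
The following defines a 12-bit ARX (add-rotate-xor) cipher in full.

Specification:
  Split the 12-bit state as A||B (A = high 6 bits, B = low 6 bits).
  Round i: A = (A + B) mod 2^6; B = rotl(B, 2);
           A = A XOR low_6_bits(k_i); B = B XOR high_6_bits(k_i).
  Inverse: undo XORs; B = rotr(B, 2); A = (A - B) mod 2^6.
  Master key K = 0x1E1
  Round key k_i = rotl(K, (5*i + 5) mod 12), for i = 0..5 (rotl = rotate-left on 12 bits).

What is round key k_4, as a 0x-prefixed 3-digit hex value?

0x3C2

K = 0x1E1
k_0 = rotl(K, (5*0+5) mod 12) = rotl(K, 5) = 0xC23
k_1 = rotl(K, (5*1+5) mod 12) = rotl(K, 10) = 0x478
k_2 = rotl(K, (5*2+5) mod 12) = rotl(K, 3) = 0xF08
k_3 = rotl(K, (5*3+5) mod 12) = rotl(K, 8) = 0x11E
k_4 = rotl(K, (5*4+5) mod 12) = rotl(K, 1) = 0x3C2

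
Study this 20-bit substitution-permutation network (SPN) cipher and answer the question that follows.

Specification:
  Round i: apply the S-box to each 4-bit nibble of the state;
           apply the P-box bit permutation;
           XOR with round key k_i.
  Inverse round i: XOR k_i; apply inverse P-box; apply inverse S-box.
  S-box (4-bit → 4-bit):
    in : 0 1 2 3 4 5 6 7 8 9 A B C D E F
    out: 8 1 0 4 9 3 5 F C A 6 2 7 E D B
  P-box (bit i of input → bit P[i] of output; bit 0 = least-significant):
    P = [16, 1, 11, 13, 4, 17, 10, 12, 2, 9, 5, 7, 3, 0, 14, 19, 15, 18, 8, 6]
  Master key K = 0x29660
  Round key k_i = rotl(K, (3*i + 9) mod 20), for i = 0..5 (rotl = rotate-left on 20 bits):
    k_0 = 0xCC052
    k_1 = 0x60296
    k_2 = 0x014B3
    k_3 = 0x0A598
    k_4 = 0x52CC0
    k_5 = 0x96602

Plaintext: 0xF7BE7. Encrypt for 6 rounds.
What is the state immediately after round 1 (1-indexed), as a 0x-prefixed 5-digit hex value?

s_0 = plaintext = 0xF7BE7
s_1 = Round(s_0, k_0) = 0x13E09
s_2 = Round(s_1, k_1) = 0x6F230
s_3 = Round(s_2, k_2) = 0x8B1BA
s_4 = Round(s_3, k_3) = 0x2ACDF
s_5 = Round(s_4, k_4) = 0x65AE7
s_6 = Round(s_5, k_5) = 0x8D939

0x13E09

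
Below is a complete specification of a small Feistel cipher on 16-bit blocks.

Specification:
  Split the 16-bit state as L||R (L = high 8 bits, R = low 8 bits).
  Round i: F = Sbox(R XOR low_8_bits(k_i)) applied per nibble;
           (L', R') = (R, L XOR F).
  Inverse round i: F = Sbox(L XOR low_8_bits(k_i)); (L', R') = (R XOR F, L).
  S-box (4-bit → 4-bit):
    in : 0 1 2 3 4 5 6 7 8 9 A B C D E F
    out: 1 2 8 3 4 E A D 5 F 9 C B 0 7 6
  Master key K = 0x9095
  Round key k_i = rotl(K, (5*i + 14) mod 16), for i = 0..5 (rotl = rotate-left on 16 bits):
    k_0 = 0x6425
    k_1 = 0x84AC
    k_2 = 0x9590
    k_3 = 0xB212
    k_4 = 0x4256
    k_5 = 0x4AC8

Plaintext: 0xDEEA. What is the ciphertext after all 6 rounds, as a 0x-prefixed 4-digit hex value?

0x1AE6

s_0 = plaintext = 0xDEEA
s_1 = Round(s_0, k_0) = 0xEA68
s_2 = Round(s_1, k_1) = 0x685E
s_3 = Round(s_2, k_2) = 0x5EDF
s_4 = Round(s_3, k_3) = 0xDFEE
s_5 = Round(s_4, k_4) = 0xEE1A
s_6 = Round(s_5, k_5) = 0x1AE6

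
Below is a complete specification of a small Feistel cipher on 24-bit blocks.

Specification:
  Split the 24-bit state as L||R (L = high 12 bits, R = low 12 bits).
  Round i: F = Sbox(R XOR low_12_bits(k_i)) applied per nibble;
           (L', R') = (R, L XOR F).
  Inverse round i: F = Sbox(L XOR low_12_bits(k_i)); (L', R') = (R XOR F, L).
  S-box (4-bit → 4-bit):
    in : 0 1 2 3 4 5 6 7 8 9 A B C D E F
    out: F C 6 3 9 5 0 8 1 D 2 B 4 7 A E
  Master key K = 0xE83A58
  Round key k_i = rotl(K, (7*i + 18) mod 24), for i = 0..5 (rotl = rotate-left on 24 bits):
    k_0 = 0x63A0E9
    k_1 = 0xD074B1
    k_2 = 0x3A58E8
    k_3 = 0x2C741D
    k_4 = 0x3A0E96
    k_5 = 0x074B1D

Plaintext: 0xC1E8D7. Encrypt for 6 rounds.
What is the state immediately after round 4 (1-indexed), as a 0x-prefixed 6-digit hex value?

s_0 = plaintext = 0xC1E8D7
s_1 = Round(s_0, k_0) = 0x8D7D24
s_2 = Round(s_1, k_1) = 0xD24502
s_3 = Round(s_2, k_2) = 0x502A86
s_4 = Round(s_3, k_3) = 0xA86FD9
s_5 = Round(s_4, k_4) = 0xFD9618
s_6 = Round(s_5, k_5) = 0x61882C

0xA86FD9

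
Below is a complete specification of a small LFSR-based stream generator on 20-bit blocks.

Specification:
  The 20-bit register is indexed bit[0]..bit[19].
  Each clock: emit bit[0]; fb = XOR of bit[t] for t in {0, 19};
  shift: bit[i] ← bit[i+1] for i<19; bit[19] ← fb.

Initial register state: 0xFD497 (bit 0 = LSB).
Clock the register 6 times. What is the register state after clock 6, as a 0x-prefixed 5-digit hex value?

0xCBF52

reg_0 = 0xFD497
clock 1: out=1, reg = 0x7EA4B
clock 2: out=1, reg = 0xBF525
clock 3: out=1, reg = 0x5FA92
clock 4: out=0, reg = 0x2FD49
clock 5: out=1, reg = 0x97EA4
clock 6: out=0, reg = 0xCBF52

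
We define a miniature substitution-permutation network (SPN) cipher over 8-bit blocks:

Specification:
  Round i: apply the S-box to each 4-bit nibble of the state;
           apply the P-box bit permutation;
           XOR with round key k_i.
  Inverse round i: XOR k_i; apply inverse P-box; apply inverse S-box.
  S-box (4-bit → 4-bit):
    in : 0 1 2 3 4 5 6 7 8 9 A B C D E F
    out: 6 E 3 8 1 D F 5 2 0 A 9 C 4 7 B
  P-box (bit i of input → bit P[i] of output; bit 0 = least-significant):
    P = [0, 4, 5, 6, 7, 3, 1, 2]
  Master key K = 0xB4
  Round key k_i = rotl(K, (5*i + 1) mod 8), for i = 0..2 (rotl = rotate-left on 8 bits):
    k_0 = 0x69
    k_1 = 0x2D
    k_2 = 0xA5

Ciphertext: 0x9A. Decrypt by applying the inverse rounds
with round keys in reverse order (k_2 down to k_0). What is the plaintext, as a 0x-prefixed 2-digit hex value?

s_0 = ciphertext = 0x9A
s_1 = InvRound(s_0, k_2) = 0x1E
s_2 = InvRound(s_1, k_1) = 0xDE
s_3 = InvRound(s_2, k_0) = 0x5E

0x5E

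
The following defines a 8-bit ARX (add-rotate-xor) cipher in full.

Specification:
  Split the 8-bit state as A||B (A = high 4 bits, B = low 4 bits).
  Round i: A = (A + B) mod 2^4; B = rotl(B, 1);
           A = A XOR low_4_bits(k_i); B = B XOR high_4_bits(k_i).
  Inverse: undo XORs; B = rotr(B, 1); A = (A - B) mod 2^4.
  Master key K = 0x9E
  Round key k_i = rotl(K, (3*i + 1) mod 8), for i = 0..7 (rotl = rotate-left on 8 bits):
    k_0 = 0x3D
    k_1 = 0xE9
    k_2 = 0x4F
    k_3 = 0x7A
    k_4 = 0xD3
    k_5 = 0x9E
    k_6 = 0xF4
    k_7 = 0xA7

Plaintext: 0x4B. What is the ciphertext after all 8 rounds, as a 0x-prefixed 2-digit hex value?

s_0 = plaintext = 0x4B
s_1 = Round(s_0, k_0) = 0x24
s_2 = Round(s_1, k_1) = 0xF6
s_3 = Round(s_2, k_2) = 0xA8
s_4 = Round(s_3, k_3) = 0x86
s_5 = Round(s_4, k_4) = 0xD1
s_6 = Round(s_5, k_5) = 0x0B
s_7 = Round(s_6, k_6) = 0xF8
s_8 = Round(s_7, k_7) = 0x0B

0x0B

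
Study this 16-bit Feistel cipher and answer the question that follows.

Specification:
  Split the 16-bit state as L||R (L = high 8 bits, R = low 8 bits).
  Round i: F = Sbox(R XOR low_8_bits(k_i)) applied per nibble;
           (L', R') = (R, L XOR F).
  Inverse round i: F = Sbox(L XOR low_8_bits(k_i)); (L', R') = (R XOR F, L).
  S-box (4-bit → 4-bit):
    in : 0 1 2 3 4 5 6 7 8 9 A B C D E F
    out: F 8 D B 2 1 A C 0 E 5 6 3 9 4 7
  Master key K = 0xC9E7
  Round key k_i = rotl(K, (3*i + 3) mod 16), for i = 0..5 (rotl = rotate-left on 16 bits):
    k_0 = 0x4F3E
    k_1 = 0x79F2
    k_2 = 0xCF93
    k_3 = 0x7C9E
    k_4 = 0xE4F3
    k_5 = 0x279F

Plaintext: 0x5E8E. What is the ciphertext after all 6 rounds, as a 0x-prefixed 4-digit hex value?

s_0 = plaintext = 0x5E8E
s_1 = Round(s_0, k_0) = 0x8E31
s_2 = Round(s_1, k_1) = 0x31B5
s_3 = Round(s_2, k_2) = 0xB5EB
s_4 = Round(s_3, k_3) = 0xEB74
s_5 = Round(s_4, k_4) = 0x74E7
s_6 = Round(s_5, k_5) = 0xE7B4

0xE7B4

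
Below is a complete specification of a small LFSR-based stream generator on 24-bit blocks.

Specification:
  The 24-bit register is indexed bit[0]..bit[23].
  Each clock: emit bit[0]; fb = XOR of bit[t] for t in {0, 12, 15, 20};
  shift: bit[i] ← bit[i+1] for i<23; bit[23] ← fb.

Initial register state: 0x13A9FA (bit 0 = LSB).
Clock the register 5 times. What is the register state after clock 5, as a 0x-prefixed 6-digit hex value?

0x309D4F

reg_0 = 0x13A9FA
clock 1: out=0, reg = 0x09D4FD
clock 2: out=1, reg = 0x84EA7E
clock 3: out=0, reg = 0xC2753F
clock 4: out=1, reg = 0x613A9F
clock 5: out=1, reg = 0x309D4F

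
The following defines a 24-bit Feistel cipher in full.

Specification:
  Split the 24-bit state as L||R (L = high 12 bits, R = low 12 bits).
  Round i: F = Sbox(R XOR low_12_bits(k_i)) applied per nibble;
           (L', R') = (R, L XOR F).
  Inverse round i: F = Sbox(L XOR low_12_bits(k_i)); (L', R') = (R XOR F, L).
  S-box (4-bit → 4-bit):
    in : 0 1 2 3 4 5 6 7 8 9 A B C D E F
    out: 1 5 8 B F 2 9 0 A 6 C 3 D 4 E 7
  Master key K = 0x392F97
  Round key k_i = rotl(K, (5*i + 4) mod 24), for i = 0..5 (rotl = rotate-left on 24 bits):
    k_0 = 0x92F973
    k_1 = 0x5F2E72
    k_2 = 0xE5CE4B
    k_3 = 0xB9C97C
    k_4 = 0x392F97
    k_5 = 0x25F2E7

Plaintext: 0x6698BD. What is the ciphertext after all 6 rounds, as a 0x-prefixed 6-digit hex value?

0x828847

s_0 = plaintext = 0x6698BD
s_1 = Round(s_0, k_0) = 0x8BD3B7
s_2 = Round(s_1, k_1) = 0x3B7C6F
s_3 = Round(s_2, k_2) = 0xC6FB38
s_4 = Round(s_3, k_3) = 0xB38490
s_5 = Round(s_4, k_4) = 0x490828
s_6 = Round(s_5, k_5) = 0x828847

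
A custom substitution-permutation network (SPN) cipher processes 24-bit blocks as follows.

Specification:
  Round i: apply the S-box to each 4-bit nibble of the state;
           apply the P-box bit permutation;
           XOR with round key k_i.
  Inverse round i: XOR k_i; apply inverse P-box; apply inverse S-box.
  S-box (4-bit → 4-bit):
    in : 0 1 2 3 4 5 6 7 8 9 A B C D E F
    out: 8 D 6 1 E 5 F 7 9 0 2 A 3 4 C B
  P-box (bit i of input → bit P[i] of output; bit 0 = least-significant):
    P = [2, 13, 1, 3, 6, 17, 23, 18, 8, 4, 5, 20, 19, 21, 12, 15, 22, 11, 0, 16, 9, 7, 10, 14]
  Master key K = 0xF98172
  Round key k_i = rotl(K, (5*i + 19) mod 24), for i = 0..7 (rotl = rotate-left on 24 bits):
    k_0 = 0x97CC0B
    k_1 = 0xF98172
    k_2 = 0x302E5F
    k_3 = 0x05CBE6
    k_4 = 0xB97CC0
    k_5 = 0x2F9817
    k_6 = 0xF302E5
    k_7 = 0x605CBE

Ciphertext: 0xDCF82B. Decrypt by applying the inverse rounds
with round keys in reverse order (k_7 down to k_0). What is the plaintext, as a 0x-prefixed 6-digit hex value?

s_0 = ciphertext = 0xDCF82B
s_1 = InvRound(s_0, k_7) = 0x2DFBEC
s_2 = InvRound(s_1, k_6) = 0x07184B
s_3 = InvRound(s_2, k_5) = 0x99FA38
s_4 = InvRound(s_3, k_4) = 0x79B230
s_5 = InvRound(s_4, k_3) = 0xBC7F87
s_6 = InvRound(s_5, k_2) = 0xB95C10
s_7 = InvRound(s_6, k_1) = 0xECE53D
s_8 = InvRound(s_7, k_0) = 0x9FC6A7

0x9FC6A7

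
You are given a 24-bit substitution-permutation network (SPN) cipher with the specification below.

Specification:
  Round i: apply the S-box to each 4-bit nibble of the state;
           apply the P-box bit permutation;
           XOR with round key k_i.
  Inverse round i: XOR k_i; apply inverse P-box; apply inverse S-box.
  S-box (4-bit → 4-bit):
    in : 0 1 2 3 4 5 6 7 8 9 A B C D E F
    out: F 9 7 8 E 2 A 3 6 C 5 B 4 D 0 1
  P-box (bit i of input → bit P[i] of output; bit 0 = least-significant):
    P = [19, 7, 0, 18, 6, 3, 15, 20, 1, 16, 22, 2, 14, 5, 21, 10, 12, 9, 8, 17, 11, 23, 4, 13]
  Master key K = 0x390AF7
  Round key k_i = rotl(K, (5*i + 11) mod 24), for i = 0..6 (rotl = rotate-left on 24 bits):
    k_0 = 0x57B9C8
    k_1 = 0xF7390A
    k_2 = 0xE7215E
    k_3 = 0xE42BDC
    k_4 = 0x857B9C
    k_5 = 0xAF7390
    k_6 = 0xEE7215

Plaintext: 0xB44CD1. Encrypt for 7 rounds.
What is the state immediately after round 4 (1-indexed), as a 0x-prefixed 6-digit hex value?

0x3C029F

s_0 = plaintext = 0xB44CD1
s_1 = Round(s_0, k_0) = 0xA916A8
s_2 = Round(s_1, k_1) = 0xF4F4DF
s_3 = Round(s_2, k_2) = 0xBCEA1A
s_4 = Round(s_3, k_3) = 0x3C029F
s_5 = Round(s_4, k_4) = 0xFC9EBE
s_6 = Round(s_5, k_5) = 0x9F7ED8
s_7 = Round(s_6, k_6) = 0xFE82E4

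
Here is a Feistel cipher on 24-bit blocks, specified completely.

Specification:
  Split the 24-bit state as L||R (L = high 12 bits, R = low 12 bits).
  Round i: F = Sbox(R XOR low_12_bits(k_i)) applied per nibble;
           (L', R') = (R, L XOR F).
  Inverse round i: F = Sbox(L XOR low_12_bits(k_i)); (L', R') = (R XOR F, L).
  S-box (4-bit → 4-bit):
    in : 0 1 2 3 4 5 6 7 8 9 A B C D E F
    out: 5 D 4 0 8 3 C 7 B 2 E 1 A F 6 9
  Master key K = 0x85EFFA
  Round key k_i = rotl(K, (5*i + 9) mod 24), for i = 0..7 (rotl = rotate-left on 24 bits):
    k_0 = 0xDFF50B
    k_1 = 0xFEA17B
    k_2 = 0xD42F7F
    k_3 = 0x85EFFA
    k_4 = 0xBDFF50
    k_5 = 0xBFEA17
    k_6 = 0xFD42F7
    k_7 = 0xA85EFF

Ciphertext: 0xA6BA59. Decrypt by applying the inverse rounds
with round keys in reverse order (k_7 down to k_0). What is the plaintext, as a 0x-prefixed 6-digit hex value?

s_0 = ciphertext = 0xA6BA59
s_1 = InvRound(s_0, k_7) = 0x271A6B
s_2 = InvRound(s_1, k_6) = 0xFD7271
s_3 = InvRound(s_2, k_5) = 0x1D4FD7
s_4 = InvRound(s_3, k_4) = 0x96F1D4
s_5 = InvRound(s_4, k_3) = 0xDF796F
s_6 = InvRound(s_5, k_2) = 0xDD4DF7
s_7 = InvRound(s_6, k_1) = 0x71EDD4
s_8 = InvRound(s_7, k_0) = 0x90771E

0x90771E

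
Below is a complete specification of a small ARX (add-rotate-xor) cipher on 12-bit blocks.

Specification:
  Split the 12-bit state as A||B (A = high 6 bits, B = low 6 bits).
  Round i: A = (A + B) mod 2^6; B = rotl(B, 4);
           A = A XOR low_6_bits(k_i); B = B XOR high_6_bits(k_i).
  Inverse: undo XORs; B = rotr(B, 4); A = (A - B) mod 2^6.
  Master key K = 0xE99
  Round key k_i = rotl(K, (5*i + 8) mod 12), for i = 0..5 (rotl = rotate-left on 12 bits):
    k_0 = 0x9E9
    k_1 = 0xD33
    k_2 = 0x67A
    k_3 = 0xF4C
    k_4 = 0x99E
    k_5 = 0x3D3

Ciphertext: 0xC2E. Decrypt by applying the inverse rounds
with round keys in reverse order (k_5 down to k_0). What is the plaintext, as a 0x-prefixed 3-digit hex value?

0x475

s_0 = ciphertext = 0xC2E
s_1 = InvRound(s_0, k_5) = 0x746
s_2 = InvRound(s_1, k_4) = 0x042
s_3 = InvRound(s_2, k_3) = 0x3BF
s_4 = InvRound(s_3, k_2) = 0x69A
s_5 = InvRound(s_4, k_1) = 0xBFA
s_6 = InvRound(s_5, k_0) = 0x475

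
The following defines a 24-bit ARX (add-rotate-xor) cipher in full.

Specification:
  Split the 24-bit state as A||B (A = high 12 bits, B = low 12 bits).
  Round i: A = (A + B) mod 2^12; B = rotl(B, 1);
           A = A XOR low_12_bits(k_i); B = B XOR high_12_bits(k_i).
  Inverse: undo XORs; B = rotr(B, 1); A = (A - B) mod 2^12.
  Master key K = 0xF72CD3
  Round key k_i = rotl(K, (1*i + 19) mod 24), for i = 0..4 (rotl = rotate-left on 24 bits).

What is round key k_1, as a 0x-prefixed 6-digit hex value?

0x3F72CD

K = 0xF72CD3
k_0 = rotl(K, (1*0+19) mod 24) = rotl(K, 19) = 0x9FB966
k_1 = rotl(K, (1*1+19) mod 24) = rotl(K, 20) = 0x3F72CD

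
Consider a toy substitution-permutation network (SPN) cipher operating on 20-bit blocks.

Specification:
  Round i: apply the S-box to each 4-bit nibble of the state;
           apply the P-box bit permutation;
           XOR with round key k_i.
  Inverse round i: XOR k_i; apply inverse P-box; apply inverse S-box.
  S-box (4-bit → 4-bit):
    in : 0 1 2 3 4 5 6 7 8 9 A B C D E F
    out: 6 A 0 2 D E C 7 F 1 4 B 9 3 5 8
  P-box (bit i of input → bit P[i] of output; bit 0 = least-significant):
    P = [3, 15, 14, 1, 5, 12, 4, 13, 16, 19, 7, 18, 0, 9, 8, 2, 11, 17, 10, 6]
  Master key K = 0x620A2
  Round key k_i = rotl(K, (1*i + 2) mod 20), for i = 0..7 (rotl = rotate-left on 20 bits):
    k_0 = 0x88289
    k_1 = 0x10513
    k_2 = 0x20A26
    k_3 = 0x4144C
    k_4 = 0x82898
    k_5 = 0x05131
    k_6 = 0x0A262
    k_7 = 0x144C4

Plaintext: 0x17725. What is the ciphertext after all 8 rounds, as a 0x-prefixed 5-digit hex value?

0xBFF54

s_0 = plaintext = 0x17725
s_1 = Round(s_0, k_0) = 0x3414A
s_2 = Round(s_1, k_1) = 0xF6426
s_3 = Round(s_2, k_2) = 0x74BE0
s_4 = Round(s_3, k_3) = 0xBD979
s_5 = Round(s_4, k_4) = 0xB32E1
s_6 = Round(s_5, k_5) = 0x2DB43
s_7 = Round(s_6, k_6) = 0xD0053
s_8 = Round(s_7, k_7) = 0xBFF54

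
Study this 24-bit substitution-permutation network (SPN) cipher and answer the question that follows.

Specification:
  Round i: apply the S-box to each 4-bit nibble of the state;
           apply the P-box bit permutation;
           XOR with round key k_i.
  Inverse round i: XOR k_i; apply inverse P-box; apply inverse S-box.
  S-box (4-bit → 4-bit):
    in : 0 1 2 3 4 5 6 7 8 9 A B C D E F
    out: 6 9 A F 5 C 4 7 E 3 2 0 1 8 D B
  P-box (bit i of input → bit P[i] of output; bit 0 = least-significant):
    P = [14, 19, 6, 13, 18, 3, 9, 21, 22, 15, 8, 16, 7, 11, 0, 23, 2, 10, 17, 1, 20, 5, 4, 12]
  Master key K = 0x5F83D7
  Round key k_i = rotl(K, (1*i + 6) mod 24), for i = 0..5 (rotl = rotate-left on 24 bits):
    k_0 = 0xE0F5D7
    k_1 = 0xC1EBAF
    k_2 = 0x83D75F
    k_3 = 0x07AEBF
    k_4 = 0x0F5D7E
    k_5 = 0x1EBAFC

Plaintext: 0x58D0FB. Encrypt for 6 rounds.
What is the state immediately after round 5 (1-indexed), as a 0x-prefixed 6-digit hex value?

0xFFB2F7

s_0 = plaintext = 0x58D0FB
s_1 = Round(s_0, k_0) = 0x4660CD
s_2 = Round(s_1, k_1) = 0xD74ABE
s_3 = Round(s_2, k_2) = 0x81239A
s_4 = Round(s_3, k_3) = 0xCA3781
s_5 = Round(s_4, k_4) = 0xFFB2F7
s_6 = Round(s_5, k_5) = 0x236E92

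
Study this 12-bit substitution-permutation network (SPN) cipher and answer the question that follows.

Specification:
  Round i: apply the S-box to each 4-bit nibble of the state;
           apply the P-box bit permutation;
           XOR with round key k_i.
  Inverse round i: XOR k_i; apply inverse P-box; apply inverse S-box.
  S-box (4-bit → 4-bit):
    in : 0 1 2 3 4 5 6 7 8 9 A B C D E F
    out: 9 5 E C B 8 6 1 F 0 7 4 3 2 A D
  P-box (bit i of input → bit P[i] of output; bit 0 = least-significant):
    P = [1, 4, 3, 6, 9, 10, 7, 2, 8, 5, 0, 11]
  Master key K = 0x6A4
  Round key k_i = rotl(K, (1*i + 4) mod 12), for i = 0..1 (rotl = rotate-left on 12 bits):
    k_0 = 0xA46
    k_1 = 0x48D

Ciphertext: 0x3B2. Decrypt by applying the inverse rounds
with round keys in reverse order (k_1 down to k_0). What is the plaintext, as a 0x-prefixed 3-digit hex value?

0x95B

s_0 = ciphertext = 0x3B2
s_1 = InvRound(s_0, k_1) = 0xA4A
s_2 = InvRound(s_1, k_0) = 0x95B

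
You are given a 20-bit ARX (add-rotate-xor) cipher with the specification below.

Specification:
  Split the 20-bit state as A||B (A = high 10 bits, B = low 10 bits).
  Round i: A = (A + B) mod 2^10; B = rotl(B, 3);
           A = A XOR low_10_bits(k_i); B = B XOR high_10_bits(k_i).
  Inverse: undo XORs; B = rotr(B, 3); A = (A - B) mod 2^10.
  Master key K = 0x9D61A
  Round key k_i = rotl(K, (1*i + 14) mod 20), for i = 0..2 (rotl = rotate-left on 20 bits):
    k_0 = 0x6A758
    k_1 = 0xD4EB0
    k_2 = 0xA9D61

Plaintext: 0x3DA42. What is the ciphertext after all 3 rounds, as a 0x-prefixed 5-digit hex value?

0x02342

s_0 = plaintext = 0x3DA42
s_1 = Round(s_0, k_0) = 0x183BD
s_2 = Round(s_1, k_1) = 0xAB6BC
s_3 = Round(s_2, k_2) = 0x02342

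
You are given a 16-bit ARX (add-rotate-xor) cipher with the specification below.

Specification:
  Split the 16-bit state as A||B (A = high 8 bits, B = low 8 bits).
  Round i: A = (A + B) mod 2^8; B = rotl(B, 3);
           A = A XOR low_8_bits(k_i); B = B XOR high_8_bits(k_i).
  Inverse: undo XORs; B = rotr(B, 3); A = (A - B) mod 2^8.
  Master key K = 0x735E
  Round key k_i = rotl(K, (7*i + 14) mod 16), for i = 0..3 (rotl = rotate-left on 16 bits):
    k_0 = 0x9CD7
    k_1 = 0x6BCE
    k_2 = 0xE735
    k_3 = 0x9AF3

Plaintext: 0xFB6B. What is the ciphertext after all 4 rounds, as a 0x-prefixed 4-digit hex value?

s_0 = plaintext = 0xFB6B
s_1 = Round(s_0, k_0) = 0xB1C7
s_2 = Round(s_1, k_1) = 0xB655
s_3 = Round(s_2, k_2) = 0x3E4D
s_4 = Round(s_3, k_3) = 0x78F0

0x78F0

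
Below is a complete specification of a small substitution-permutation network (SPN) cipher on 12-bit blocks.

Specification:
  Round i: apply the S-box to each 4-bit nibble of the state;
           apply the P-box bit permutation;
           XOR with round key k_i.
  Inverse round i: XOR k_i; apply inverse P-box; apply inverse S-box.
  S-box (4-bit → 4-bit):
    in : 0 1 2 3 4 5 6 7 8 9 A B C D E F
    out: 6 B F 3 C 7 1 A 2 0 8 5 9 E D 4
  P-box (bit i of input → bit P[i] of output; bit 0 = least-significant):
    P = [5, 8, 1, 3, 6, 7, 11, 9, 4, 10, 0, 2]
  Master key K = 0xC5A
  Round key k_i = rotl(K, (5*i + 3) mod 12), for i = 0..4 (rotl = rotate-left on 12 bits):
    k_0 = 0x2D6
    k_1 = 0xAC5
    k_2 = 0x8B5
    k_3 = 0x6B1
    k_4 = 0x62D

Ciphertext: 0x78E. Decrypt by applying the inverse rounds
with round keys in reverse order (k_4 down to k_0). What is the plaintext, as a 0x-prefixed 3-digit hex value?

0xC29

s_0 = ciphertext = 0x78E
s_1 = InvRound(s_0, k_4) = 0xF85
s_2 = InvRound(s_1, k_3) = 0xCF3
s_3 = InvRound(s_2, k_2) = 0x76F
s_4 = InvRound(s_3, k_1) = 0x802
s_5 = InvRound(s_4, k_0) = 0xC29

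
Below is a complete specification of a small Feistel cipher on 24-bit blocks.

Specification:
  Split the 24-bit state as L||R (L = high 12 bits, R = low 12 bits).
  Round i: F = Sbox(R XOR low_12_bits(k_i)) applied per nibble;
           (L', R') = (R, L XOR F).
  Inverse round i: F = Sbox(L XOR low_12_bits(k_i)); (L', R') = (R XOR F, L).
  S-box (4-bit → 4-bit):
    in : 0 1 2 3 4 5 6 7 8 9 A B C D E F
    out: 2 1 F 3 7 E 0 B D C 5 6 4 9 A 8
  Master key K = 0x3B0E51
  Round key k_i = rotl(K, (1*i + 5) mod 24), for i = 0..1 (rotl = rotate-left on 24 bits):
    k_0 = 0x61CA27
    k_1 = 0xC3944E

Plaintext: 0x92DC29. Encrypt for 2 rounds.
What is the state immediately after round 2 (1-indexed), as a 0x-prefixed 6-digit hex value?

0x907555

s_0 = plaintext = 0x92DC29
s_1 = Round(s_0, k_0) = 0xC29907
s_2 = Round(s_1, k_1) = 0x907555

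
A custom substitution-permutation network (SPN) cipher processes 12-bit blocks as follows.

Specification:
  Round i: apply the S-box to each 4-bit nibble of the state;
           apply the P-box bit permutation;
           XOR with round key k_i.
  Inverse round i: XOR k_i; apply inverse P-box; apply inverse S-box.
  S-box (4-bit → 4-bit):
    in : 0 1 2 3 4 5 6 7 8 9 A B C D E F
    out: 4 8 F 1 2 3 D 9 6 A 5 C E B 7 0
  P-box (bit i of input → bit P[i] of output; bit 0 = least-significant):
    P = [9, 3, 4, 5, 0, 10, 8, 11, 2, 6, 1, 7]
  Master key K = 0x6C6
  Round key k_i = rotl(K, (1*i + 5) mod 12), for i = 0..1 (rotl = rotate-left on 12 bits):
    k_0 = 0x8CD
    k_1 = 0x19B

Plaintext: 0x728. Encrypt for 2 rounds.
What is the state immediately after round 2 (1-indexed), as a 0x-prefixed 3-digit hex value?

s_0 = plaintext = 0x728
s_1 = Round(s_0, k_0) = 0x550
s_2 = Round(s_1, k_1) = 0x5CE

0x5CE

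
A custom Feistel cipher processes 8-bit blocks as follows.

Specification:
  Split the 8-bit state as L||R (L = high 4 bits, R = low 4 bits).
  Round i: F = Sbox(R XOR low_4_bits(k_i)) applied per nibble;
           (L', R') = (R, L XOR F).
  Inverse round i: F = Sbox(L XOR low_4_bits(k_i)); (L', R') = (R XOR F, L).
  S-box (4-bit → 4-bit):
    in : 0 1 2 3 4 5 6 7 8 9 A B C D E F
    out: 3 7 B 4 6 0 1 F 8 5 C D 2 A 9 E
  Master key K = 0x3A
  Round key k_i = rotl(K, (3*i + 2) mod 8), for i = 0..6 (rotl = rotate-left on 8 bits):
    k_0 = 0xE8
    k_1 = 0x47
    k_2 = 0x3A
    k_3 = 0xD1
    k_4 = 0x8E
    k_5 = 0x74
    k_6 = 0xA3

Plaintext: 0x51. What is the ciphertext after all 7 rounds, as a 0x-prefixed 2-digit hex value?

0x3B

s_0 = plaintext = 0x51
s_1 = Round(s_0, k_0) = 0x10
s_2 = Round(s_1, k_1) = 0x0E
s_3 = Round(s_2, k_2) = 0xE6
s_4 = Round(s_3, k_3) = 0x61
s_5 = Round(s_4, k_4) = 0x18
s_6 = Round(s_5, k_5) = 0x83
s_7 = Round(s_6, k_6) = 0x3B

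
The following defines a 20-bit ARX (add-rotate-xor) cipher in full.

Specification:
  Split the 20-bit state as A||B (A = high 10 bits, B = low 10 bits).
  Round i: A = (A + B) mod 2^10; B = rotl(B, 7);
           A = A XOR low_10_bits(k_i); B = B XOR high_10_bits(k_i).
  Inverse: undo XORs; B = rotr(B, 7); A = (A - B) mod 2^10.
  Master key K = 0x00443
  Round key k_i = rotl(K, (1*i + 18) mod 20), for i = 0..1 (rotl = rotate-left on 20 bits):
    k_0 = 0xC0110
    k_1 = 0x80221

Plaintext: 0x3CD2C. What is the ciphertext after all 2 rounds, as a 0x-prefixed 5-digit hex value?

0x854A4

s_0 = plaintext = 0x3CD2C
s_1 = Round(s_0, k_0) = 0xC3D25
s_2 = Round(s_1, k_1) = 0x854A4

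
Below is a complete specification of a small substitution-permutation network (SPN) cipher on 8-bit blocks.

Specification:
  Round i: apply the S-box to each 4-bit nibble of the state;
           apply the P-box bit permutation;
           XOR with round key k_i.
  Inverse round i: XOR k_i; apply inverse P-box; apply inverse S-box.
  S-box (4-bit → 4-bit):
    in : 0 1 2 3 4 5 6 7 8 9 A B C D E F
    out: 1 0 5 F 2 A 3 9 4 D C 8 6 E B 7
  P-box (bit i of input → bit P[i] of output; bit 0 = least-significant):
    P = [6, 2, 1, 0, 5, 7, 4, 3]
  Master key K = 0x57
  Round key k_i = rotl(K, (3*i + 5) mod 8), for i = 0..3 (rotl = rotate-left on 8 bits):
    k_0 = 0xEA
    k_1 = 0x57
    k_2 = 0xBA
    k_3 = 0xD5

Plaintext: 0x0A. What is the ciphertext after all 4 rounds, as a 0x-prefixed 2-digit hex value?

0x88

s_0 = plaintext = 0x0A
s_1 = Round(s_0, k_0) = 0xC9
s_2 = Round(s_1, k_1) = 0x84
s_3 = Round(s_2, k_2) = 0xAE
s_4 = Round(s_3, k_3) = 0x88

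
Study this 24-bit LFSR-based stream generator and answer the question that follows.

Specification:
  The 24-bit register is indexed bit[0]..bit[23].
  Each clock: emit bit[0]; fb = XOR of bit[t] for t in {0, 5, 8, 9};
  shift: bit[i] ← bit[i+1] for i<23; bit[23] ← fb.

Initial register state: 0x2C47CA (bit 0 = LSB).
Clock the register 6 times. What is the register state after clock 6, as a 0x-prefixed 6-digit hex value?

0x40B11F

reg_0 = 0x2C47CA
clock 1: out=0, reg = 0x1623E5
clock 2: out=1, reg = 0x0B11F2
clock 3: out=0, reg = 0x0588F9
clock 4: out=1, reg = 0x02C47C
clock 5: out=0, reg = 0x81623E
clock 6: out=0, reg = 0x40B11F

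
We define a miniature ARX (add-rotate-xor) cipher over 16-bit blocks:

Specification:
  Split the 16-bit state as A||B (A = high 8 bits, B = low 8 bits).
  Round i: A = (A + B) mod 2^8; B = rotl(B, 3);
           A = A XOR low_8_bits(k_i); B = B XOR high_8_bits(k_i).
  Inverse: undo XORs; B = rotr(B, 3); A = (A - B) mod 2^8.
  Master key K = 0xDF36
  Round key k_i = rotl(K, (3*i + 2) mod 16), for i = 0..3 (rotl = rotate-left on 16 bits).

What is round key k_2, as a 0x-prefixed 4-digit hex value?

0x36DF

K = 0xDF36
k_0 = rotl(K, (3*0+2) mod 16) = rotl(K, 2) = 0x7CDB
k_1 = rotl(K, (3*1+2) mod 16) = rotl(K, 5) = 0xE6DB
k_2 = rotl(K, (3*2+2) mod 16) = rotl(K, 8) = 0x36DF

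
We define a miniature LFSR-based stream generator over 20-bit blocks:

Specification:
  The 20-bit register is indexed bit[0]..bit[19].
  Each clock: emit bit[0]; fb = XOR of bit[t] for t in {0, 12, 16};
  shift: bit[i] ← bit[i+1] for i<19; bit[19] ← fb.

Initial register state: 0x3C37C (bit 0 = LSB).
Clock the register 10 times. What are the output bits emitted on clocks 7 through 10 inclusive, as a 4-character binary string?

reg_0 = 0x3C37C
clock 1: out=0, reg = 0x9E1BE
clock 2: out=0, reg = 0xCF0DF
clock 3: out=1, reg = 0x6786F
clock 4: out=1, reg = 0x33C37
clock 5: out=1, reg = 0x99E1B
clock 6: out=1, reg = 0xCCF0D
clock 7: out=1, reg = 0xE6786
clock 8: out=0, reg = 0x733C3
clock 9: out=1, reg = 0xB99E1
clock 10: out=1, reg = 0xDCCF0

1011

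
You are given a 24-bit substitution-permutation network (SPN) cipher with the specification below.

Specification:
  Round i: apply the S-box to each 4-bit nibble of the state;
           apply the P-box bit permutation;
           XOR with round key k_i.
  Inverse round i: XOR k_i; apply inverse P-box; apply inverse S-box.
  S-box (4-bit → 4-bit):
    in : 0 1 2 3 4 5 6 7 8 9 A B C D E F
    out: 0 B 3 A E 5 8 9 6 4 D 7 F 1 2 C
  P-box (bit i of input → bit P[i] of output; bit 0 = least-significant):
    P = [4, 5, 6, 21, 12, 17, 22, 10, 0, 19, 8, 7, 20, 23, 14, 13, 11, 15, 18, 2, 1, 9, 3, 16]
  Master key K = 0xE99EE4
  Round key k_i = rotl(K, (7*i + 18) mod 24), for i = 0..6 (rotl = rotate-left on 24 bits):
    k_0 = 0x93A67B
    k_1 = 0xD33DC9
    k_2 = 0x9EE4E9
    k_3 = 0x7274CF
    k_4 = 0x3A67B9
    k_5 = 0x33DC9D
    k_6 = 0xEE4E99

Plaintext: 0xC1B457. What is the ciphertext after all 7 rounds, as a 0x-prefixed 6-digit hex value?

0x7E39B1

s_0 = plaintext = 0xC1B457
s_1 = Round(s_0, k_0) = 0x6A7DE5
s_2 = Round(s_1, k_1) = 0xC4159C
s_3 = Round(s_2, k_2) = 0x6B4796
s_4 = Round(s_3, k_3) = 0x979C4E
s_5 = Round(s_4, k_4) = 0x702A14
s_6 = Round(s_5, k_5) = 0x80C97E
s_7 = Round(s_6, k_6) = 0x7E39B1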